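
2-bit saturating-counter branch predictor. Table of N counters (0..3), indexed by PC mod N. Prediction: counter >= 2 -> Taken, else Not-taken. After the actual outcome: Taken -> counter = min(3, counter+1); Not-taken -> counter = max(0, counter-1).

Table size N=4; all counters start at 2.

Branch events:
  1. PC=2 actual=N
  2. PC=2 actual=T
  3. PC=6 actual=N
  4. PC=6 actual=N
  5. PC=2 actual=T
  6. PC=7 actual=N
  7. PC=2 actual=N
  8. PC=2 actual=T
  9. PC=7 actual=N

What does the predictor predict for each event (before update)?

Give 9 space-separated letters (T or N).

Answer: T N T N N T N N N

Derivation:
Ev 1: PC=2 idx=2 pred=T actual=N -> ctr[2]=1
Ev 2: PC=2 idx=2 pred=N actual=T -> ctr[2]=2
Ev 3: PC=6 idx=2 pred=T actual=N -> ctr[2]=1
Ev 4: PC=6 idx=2 pred=N actual=N -> ctr[2]=0
Ev 5: PC=2 idx=2 pred=N actual=T -> ctr[2]=1
Ev 6: PC=7 idx=3 pred=T actual=N -> ctr[3]=1
Ev 7: PC=2 idx=2 pred=N actual=N -> ctr[2]=0
Ev 8: PC=2 idx=2 pred=N actual=T -> ctr[2]=1
Ev 9: PC=7 idx=3 pred=N actual=N -> ctr[3]=0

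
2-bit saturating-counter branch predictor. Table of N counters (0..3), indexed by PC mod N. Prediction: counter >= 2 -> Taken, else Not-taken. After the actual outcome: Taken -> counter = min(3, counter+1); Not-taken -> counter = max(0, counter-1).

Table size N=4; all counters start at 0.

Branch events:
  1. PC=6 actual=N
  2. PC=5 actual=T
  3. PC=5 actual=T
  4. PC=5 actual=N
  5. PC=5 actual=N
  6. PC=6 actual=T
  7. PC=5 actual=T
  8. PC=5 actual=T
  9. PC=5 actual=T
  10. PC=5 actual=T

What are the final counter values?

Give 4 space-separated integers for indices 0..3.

Answer: 0 3 1 0

Derivation:
Ev 1: PC=6 idx=2 pred=N actual=N -> ctr[2]=0
Ev 2: PC=5 idx=1 pred=N actual=T -> ctr[1]=1
Ev 3: PC=5 idx=1 pred=N actual=T -> ctr[1]=2
Ev 4: PC=5 idx=1 pred=T actual=N -> ctr[1]=1
Ev 5: PC=5 idx=1 pred=N actual=N -> ctr[1]=0
Ev 6: PC=6 idx=2 pred=N actual=T -> ctr[2]=1
Ev 7: PC=5 idx=1 pred=N actual=T -> ctr[1]=1
Ev 8: PC=5 idx=1 pred=N actual=T -> ctr[1]=2
Ev 9: PC=5 idx=1 pred=T actual=T -> ctr[1]=3
Ev 10: PC=5 idx=1 pred=T actual=T -> ctr[1]=3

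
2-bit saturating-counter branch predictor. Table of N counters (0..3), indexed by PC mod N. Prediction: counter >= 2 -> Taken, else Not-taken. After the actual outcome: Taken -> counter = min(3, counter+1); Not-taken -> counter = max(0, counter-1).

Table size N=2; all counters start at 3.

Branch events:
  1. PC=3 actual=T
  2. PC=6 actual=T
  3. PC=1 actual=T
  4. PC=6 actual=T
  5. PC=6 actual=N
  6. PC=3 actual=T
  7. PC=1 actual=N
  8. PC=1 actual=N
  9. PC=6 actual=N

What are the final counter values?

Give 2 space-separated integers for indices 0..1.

Answer: 1 1

Derivation:
Ev 1: PC=3 idx=1 pred=T actual=T -> ctr[1]=3
Ev 2: PC=6 idx=0 pred=T actual=T -> ctr[0]=3
Ev 3: PC=1 idx=1 pred=T actual=T -> ctr[1]=3
Ev 4: PC=6 idx=0 pred=T actual=T -> ctr[0]=3
Ev 5: PC=6 idx=0 pred=T actual=N -> ctr[0]=2
Ev 6: PC=3 idx=1 pred=T actual=T -> ctr[1]=3
Ev 7: PC=1 idx=1 pred=T actual=N -> ctr[1]=2
Ev 8: PC=1 idx=1 pred=T actual=N -> ctr[1]=1
Ev 9: PC=6 idx=0 pred=T actual=N -> ctr[0]=1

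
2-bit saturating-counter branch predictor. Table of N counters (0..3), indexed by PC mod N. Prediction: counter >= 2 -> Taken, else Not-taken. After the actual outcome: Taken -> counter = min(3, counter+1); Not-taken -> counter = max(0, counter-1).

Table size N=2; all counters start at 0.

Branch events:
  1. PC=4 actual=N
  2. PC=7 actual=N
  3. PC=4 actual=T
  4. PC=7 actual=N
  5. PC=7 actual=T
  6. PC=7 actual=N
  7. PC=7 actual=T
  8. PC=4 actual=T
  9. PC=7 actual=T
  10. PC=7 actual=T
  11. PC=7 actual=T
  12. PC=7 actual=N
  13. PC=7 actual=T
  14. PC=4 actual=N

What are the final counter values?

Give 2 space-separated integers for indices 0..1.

Ev 1: PC=4 idx=0 pred=N actual=N -> ctr[0]=0
Ev 2: PC=7 idx=1 pred=N actual=N -> ctr[1]=0
Ev 3: PC=4 idx=0 pred=N actual=T -> ctr[0]=1
Ev 4: PC=7 idx=1 pred=N actual=N -> ctr[1]=0
Ev 5: PC=7 idx=1 pred=N actual=T -> ctr[1]=1
Ev 6: PC=7 idx=1 pred=N actual=N -> ctr[1]=0
Ev 7: PC=7 idx=1 pred=N actual=T -> ctr[1]=1
Ev 8: PC=4 idx=0 pred=N actual=T -> ctr[0]=2
Ev 9: PC=7 idx=1 pred=N actual=T -> ctr[1]=2
Ev 10: PC=7 idx=1 pred=T actual=T -> ctr[1]=3
Ev 11: PC=7 idx=1 pred=T actual=T -> ctr[1]=3
Ev 12: PC=7 idx=1 pred=T actual=N -> ctr[1]=2
Ev 13: PC=7 idx=1 pred=T actual=T -> ctr[1]=3
Ev 14: PC=4 idx=0 pred=T actual=N -> ctr[0]=1

Answer: 1 3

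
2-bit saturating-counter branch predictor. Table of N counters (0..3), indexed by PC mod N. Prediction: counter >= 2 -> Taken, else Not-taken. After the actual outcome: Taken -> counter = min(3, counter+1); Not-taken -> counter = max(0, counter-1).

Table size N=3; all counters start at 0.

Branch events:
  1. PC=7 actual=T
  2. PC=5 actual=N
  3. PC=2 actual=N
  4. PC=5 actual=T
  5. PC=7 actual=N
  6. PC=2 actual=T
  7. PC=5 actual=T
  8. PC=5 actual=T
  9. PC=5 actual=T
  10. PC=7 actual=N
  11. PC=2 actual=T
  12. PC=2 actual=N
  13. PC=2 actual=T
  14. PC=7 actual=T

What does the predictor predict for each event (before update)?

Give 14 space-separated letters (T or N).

Ev 1: PC=7 idx=1 pred=N actual=T -> ctr[1]=1
Ev 2: PC=5 idx=2 pred=N actual=N -> ctr[2]=0
Ev 3: PC=2 idx=2 pred=N actual=N -> ctr[2]=0
Ev 4: PC=5 idx=2 pred=N actual=T -> ctr[2]=1
Ev 5: PC=7 idx=1 pred=N actual=N -> ctr[1]=0
Ev 6: PC=2 idx=2 pred=N actual=T -> ctr[2]=2
Ev 7: PC=5 idx=2 pred=T actual=T -> ctr[2]=3
Ev 8: PC=5 idx=2 pred=T actual=T -> ctr[2]=3
Ev 9: PC=5 idx=2 pred=T actual=T -> ctr[2]=3
Ev 10: PC=7 idx=1 pred=N actual=N -> ctr[1]=0
Ev 11: PC=2 idx=2 pred=T actual=T -> ctr[2]=3
Ev 12: PC=2 idx=2 pred=T actual=N -> ctr[2]=2
Ev 13: PC=2 idx=2 pred=T actual=T -> ctr[2]=3
Ev 14: PC=7 idx=1 pred=N actual=T -> ctr[1]=1

Answer: N N N N N N T T T N T T T N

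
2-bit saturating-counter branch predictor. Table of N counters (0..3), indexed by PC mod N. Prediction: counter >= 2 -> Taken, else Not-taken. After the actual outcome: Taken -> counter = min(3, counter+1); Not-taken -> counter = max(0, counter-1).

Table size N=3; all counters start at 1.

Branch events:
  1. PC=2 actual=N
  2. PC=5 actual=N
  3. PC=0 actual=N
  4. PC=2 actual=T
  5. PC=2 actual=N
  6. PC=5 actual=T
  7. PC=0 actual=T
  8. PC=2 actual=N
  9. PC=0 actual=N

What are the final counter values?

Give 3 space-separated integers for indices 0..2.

Ev 1: PC=2 idx=2 pred=N actual=N -> ctr[2]=0
Ev 2: PC=5 idx=2 pred=N actual=N -> ctr[2]=0
Ev 3: PC=0 idx=0 pred=N actual=N -> ctr[0]=0
Ev 4: PC=2 idx=2 pred=N actual=T -> ctr[2]=1
Ev 5: PC=2 idx=2 pred=N actual=N -> ctr[2]=0
Ev 6: PC=5 idx=2 pred=N actual=T -> ctr[2]=1
Ev 7: PC=0 idx=0 pred=N actual=T -> ctr[0]=1
Ev 8: PC=2 idx=2 pred=N actual=N -> ctr[2]=0
Ev 9: PC=0 idx=0 pred=N actual=N -> ctr[0]=0

Answer: 0 1 0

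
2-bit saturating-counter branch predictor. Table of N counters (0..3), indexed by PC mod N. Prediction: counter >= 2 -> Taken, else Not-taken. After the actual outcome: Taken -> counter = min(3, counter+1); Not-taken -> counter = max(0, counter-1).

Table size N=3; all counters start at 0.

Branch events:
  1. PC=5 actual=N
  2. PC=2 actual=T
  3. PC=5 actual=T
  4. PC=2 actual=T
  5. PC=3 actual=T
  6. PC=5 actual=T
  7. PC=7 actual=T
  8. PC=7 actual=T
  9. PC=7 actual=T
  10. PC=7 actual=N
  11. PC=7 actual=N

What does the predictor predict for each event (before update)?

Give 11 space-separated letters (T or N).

Ev 1: PC=5 idx=2 pred=N actual=N -> ctr[2]=0
Ev 2: PC=2 idx=2 pred=N actual=T -> ctr[2]=1
Ev 3: PC=5 idx=2 pred=N actual=T -> ctr[2]=2
Ev 4: PC=2 idx=2 pred=T actual=T -> ctr[2]=3
Ev 5: PC=3 idx=0 pred=N actual=T -> ctr[0]=1
Ev 6: PC=5 idx=2 pred=T actual=T -> ctr[2]=3
Ev 7: PC=7 idx=1 pred=N actual=T -> ctr[1]=1
Ev 8: PC=7 idx=1 pred=N actual=T -> ctr[1]=2
Ev 9: PC=7 idx=1 pred=T actual=T -> ctr[1]=3
Ev 10: PC=7 idx=1 pred=T actual=N -> ctr[1]=2
Ev 11: PC=7 idx=1 pred=T actual=N -> ctr[1]=1

Answer: N N N T N T N N T T T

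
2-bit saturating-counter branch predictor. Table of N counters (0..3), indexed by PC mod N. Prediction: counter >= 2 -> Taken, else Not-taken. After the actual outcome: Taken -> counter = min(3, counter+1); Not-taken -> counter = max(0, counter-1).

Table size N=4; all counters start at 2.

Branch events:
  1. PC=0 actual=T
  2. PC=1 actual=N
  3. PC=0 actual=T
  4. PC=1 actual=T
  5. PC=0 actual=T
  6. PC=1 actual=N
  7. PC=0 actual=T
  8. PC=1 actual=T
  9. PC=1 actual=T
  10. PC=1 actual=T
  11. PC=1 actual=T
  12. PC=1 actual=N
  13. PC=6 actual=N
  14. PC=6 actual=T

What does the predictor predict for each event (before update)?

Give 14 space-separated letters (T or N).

Answer: T T T N T T T N T T T T T N

Derivation:
Ev 1: PC=0 idx=0 pred=T actual=T -> ctr[0]=3
Ev 2: PC=1 idx=1 pred=T actual=N -> ctr[1]=1
Ev 3: PC=0 idx=0 pred=T actual=T -> ctr[0]=3
Ev 4: PC=1 idx=1 pred=N actual=T -> ctr[1]=2
Ev 5: PC=0 idx=0 pred=T actual=T -> ctr[0]=3
Ev 6: PC=1 idx=1 pred=T actual=N -> ctr[1]=1
Ev 7: PC=0 idx=0 pred=T actual=T -> ctr[0]=3
Ev 8: PC=1 idx=1 pred=N actual=T -> ctr[1]=2
Ev 9: PC=1 idx=1 pred=T actual=T -> ctr[1]=3
Ev 10: PC=1 idx=1 pred=T actual=T -> ctr[1]=3
Ev 11: PC=1 idx=1 pred=T actual=T -> ctr[1]=3
Ev 12: PC=1 idx=1 pred=T actual=N -> ctr[1]=2
Ev 13: PC=6 idx=2 pred=T actual=N -> ctr[2]=1
Ev 14: PC=6 idx=2 pred=N actual=T -> ctr[2]=2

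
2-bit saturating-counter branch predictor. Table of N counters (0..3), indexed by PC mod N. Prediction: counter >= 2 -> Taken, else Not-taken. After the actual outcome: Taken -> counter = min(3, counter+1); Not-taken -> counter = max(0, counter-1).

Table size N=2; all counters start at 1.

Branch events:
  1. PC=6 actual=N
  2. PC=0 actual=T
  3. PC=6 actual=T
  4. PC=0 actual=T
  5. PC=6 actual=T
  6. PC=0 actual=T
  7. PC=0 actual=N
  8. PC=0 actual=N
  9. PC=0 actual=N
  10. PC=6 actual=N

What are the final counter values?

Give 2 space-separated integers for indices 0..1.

Answer: 0 1

Derivation:
Ev 1: PC=6 idx=0 pred=N actual=N -> ctr[0]=0
Ev 2: PC=0 idx=0 pred=N actual=T -> ctr[0]=1
Ev 3: PC=6 idx=0 pred=N actual=T -> ctr[0]=2
Ev 4: PC=0 idx=0 pred=T actual=T -> ctr[0]=3
Ev 5: PC=6 idx=0 pred=T actual=T -> ctr[0]=3
Ev 6: PC=0 idx=0 pred=T actual=T -> ctr[0]=3
Ev 7: PC=0 idx=0 pred=T actual=N -> ctr[0]=2
Ev 8: PC=0 idx=0 pred=T actual=N -> ctr[0]=1
Ev 9: PC=0 idx=0 pred=N actual=N -> ctr[0]=0
Ev 10: PC=6 idx=0 pred=N actual=N -> ctr[0]=0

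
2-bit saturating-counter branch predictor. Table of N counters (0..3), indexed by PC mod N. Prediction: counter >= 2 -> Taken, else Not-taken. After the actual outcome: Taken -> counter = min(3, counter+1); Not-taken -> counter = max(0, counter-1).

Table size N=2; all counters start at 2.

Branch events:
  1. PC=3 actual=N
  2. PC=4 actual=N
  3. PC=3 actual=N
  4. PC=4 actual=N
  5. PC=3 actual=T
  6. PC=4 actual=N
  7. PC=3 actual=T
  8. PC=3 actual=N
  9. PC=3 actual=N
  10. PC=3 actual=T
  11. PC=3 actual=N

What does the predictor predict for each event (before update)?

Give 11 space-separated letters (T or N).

Answer: T T N N N N N T N N N

Derivation:
Ev 1: PC=3 idx=1 pred=T actual=N -> ctr[1]=1
Ev 2: PC=4 idx=0 pred=T actual=N -> ctr[0]=1
Ev 3: PC=3 idx=1 pred=N actual=N -> ctr[1]=0
Ev 4: PC=4 idx=0 pred=N actual=N -> ctr[0]=0
Ev 5: PC=3 idx=1 pred=N actual=T -> ctr[1]=1
Ev 6: PC=4 idx=0 pred=N actual=N -> ctr[0]=0
Ev 7: PC=3 idx=1 pred=N actual=T -> ctr[1]=2
Ev 8: PC=3 idx=1 pred=T actual=N -> ctr[1]=1
Ev 9: PC=3 idx=1 pred=N actual=N -> ctr[1]=0
Ev 10: PC=3 idx=1 pred=N actual=T -> ctr[1]=1
Ev 11: PC=3 idx=1 pred=N actual=N -> ctr[1]=0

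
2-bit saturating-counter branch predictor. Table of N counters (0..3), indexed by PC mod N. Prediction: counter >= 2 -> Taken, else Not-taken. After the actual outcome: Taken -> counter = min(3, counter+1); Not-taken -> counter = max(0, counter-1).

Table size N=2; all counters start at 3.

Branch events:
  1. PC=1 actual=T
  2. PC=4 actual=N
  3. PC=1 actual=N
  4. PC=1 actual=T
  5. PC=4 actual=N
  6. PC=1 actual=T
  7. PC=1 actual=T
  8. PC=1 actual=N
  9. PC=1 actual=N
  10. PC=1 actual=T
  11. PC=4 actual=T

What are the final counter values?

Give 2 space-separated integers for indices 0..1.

Ev 1: PC=1 idx=1 pred=T actual=T -> ctr[1]=3
Ev 2: PC=4 idx=0 pred=T actual=N -> ctr[0]=2
Ev 3: PC=1 idx=1 pred=T actual=N -> ctr[1]=2
Ev 4: PC=1 idx=1 pred=T actual=T -> ctr[1]=3
Ev 5: PC=4 idx=0 pred=T actual=N -> ctr[0]=1
Ev 6: PC=1 idx=1 pred=T actual=T -> ctr[1]=3
Ev 7: PC=1 idx=1 pred=T actual=T -> ctr[1]=3
Ev 8: PC=1 idx=1 pred=T actual=N -> ctr[1]=2
Ev 9: PC=1 idx=1 pred=T actual=N -> ctr[1]=1
Ev 10: PC=1 idx=1 pred=N actual=T -> ctr[1]=2
Ev 11: PC=4 idx=0 pred=N actual=T -> ctr[0]=2

Answer: 2 2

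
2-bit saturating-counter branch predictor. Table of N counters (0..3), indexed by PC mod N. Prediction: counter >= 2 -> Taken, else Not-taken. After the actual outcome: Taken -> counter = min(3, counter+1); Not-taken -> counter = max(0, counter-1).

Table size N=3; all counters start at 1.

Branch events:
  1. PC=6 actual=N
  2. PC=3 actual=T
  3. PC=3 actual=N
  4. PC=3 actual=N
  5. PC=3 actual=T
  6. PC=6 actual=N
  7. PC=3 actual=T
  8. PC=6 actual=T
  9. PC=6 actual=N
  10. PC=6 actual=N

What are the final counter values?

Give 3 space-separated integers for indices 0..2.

Ev 1: PC=6 idx=0 pred=N actual=N -> ctr[0]=0
Ev 2: PC=3 idx=0 pred=N actual=T -> ctr[0]=1
Ev 3: PC=3 idx=0 pred=N actual=N -> ctr[0]=0
Ev 4: PC=3 idx=0 pred=N actual=N -> ctr[0]=0
Ev 5: PC=3 idx=0 pred=N actual=T -> ctr[0]=1
Ev 6: PC=6 idx=0 pred=N actual=N -> ctr[0]=0
Ev 7: PC=3 idx=0 pred=N actual=T -> ctr[0]=1
Ev 8: PC=6 idx=0 pred=N actual=T -> ctr[0]=2
Ev 9: PC=6 idx=0 pred=T actual=N -> ctr[0]=1
Ev 10: PC=6 idx=0 pred=N actual=N -> ctr[0]=0

Answer: 0 1 1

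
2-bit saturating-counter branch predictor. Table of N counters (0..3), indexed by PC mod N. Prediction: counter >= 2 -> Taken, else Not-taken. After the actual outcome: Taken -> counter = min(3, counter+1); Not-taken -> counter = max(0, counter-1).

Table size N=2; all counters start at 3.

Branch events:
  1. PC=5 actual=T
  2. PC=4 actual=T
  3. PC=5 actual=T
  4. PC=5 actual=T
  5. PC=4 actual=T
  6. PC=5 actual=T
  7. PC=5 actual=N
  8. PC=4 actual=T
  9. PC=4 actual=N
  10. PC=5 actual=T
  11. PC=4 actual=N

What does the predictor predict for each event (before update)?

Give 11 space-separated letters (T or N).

Answer: T T T T T T T T T T T

Derivation:
Ev 1: PC=5 idx=1 pred=T actual=T -> ctr[1]=3
Ev 2: PC=4 idx=0 pred=T actual=T -> ctr[0]=3
Ev 3: PC=5 idx=1 pred=T actual=T -> ctr[1]=3
Ev 4: PC=5 idx=1 pred=T actual=T -> ctr[1]=3
Ev 5: PC=4 idx=0 pred=T actual=T -> ctr[0]=3
Ev 6: PC=5 idx=1 pred=T actual=T -> ctr[1]=3
Ev 7: PC=5 idx=1 pred=T actual=N -> ctr[1]=2
Ev 8: PC=4 idx=0 pred=T actual=T -> ctr[0]=3
Ev 9: PC=4 idx=0 pred=T actual=N -> ctr[0]=2
Ev 10: PC=5 idx=1 pred=T actual=T -> ctr[1]=3
Ev 11: PC=4 idx=0 pred=T actual=N -> ctr[0]=1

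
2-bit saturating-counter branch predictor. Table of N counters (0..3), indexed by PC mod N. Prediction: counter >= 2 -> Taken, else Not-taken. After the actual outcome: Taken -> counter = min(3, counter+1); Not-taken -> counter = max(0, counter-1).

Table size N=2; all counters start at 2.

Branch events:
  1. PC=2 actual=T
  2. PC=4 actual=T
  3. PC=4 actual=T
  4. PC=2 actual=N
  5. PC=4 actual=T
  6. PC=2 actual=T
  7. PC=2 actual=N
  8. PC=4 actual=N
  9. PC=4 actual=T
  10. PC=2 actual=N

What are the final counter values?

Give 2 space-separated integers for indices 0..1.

Answer: 1 2

Derivation:
Ev 1: PC=2 idx=0 pred=T actual=T -> ctr[0]=3
Ev 2: PC=4 idx=0 pred=T actual=T -> ctr[0]=3
Ev 3: PC=4 idx=0 pred=T actual=T -> ctr[0]=3
Ev 4: PC=2 idx=0 pred=T actual=N -> ctr[0]=2
Ev 5: PC=4 idx=0 pred=T actual=T -> ctr[0]=3
Ev 6: PC=2 idx=0 pred=T actual=T -> ctr[0]=3
Ev 7: PC=2 idx=0 pred=T actual=N -> ctr[0]=2
Ev 8: PC=4 idx=0 pred=T actual=N -> ctr[0]=1
Ev 9: PC=4 idx=0 pred=N actual=T -> ctr[0]=2
Ev 10: PC=2 idx=0 pred=T actual=N -> ctr[0]=1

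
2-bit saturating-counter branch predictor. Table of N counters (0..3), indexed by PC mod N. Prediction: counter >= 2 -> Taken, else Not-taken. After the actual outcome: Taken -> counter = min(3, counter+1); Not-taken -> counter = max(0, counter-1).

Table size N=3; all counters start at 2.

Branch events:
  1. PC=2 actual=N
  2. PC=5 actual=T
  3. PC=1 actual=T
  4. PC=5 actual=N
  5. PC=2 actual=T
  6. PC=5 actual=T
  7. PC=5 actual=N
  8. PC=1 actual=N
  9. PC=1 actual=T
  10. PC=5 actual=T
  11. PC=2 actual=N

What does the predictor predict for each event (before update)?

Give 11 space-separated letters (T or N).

Ev 1: PC=2 idx=2 pred=T actual=N -> ctr[2]=1
Ev 2: PC=5 idx=2 pred=N actual=T -> ctr[2]=2
Ev 3: PC=1 idx=1 pred=T actual=T -> ctr[1]=3
Ev 4: PC=5 idx=2 pred=T actual=N -> ctr[2]=1
Ev 5: PC=2 idx=2 pred=N actual=T -> ctr[2]=2
Ev 6: PC=5 idx=2 pred=T actual=T -> ctr[2]=3
Ev 7: PC=5 idx=2 pred=T actual=N -> ctr[2]=2
Ev 8: PC=1 idx=1 pred=T actual=N -> ctr[1]=2
Ev 9: PC=1 idx=1 pred=T actual=T -> ctr[1]=3
Ev 10: PC=5 idx=2 pred=T actual=T -> ctr[2]=3
Ev 11: PC=2 idx=2 pred=T actual=N -> ctr[2]=2

Answer: T N T T N T T T T T T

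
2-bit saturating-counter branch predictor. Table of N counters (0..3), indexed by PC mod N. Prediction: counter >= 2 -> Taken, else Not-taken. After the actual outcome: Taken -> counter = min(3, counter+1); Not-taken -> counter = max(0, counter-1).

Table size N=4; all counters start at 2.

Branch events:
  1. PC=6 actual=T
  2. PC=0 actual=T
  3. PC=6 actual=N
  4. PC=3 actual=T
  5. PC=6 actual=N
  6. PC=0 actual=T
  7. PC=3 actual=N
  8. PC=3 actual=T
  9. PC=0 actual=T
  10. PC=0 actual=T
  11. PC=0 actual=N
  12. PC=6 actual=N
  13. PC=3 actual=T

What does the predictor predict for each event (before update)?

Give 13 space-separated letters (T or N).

Answer: T T T T T T T T T T T N T

Derivation:
Ev 1: PC=6 idx=2 pred=T actual=T -> ctr[2]=3
Ev 2: PC=0 idx=0 pred=T actual=T -> ctr[0]=3
Ev 3: PC=6 idx=2 pred=T actual=N -> ctr[2]=2
Ev 4: PC=3 idx=3 pred=T actual=T -> ctr[3]=3
Ev 5: PC=6 idx=2 pred=T actual=N -> ctr[2]=1
Ev 6: PC=0 idx=0 pred=T actual=T -> ctr[0]=3
Ev 7: PC=3 idx=3 pred=T actual=N -> ctr[3]=2
Ev 8: PC=3 idx=3 pred=T actual=T -> ctr[3]=3
Ev 9: PC=0 idx=0 pred=T actual=T -> ctr[0]=3
Ev 10: PC=0 idx=0 pred=T actual=T -> ctr[0]=3
Ev 11: PC=0 idx=0 pred=T actual=N -> ctr[0]=2
Ev 12: PC=6 idx=2 pred=N actual=N -> ctr[2]=0
Ev 13: PC=3 idx=3 pred=T actual=T -> ctr[3]=3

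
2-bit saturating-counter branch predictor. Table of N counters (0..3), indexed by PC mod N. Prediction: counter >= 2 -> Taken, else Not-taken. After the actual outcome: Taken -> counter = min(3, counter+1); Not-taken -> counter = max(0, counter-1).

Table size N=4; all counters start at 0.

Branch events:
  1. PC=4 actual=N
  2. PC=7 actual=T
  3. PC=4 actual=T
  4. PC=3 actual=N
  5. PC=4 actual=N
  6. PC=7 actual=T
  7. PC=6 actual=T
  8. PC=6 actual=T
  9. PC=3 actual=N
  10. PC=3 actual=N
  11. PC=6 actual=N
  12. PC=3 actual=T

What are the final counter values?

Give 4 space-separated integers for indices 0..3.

Answer: 0 0 1 1

Derivation:
Ev 1: PC=4 idx=0 pred=N actual=N -> ctr[0]=0
Ev 2: PC=7 idx=3 pred=N actual=T -> ctr[3]=1
Ev 3: PC=4 idx=0 pred=N actual=T -> ctr[0]=1
Ev 4: PC=3 idx=3 pred=N actual=N -> ctr[3]=0
Ev 5: PC=4 idx=0 pred=N actual=N -> ctr[0]=0
Ev 6: PC=7 idx=3 pred=N actual=T -> ctr[3]=1
Ev 7: PC=6 idx=2 pred=N actual=T -> ctr[2]=1
Ev 8: PC=6 idx=2 pred=N actual=T -> ctr[2]=2
Ev 9: PC=3 idx=3 pred=N actual=N -> ctr[3]=0
Ev 10: PC=3 idx=3 pred=N actual=N -> ctr[3]=0
Ev 11: PC=6 idx=2 pred=T actual=N -> ctr[2]=1
Ev 12: PC=3 idx=3 pred=N actual=T -> ctr[3]=1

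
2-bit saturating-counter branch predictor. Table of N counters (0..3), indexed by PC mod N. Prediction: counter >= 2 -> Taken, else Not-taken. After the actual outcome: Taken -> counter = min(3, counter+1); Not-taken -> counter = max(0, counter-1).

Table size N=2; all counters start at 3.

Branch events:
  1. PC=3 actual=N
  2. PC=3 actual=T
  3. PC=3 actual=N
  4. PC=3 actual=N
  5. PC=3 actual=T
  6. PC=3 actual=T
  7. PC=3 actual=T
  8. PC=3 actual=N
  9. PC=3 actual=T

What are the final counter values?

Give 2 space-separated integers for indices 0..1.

Ev 1: PC=3 idx=1 pred=T actual=N -> ctr[1]=2
Ev 2: PC=3 idx=1 pred=T actual=T -> ctr[1]=3
Ev 3: PC=3 idx=1 pred=T actual=N -> ctr[1]=2
Ev 4: PC=3 idx=1 pred=T actual=N -> ctr[1]=1
Ev 5: PC=3 idx=1 pred=N actual=T -> ctr[1]=2
Ev 6: PC=3 idx=1 pred=T actual=T -> ctr[1]=3
Ev 7: PC=3 idx=1 pred=T actual=T -> ctr[1]=3
Ev 8: PC=3 idx=1 pred=T actual=N -> ctr[1]=2
Ev 9: PC=3 idx=1 pred=T actual=T -> ctr[1]=3

Answer: 3 3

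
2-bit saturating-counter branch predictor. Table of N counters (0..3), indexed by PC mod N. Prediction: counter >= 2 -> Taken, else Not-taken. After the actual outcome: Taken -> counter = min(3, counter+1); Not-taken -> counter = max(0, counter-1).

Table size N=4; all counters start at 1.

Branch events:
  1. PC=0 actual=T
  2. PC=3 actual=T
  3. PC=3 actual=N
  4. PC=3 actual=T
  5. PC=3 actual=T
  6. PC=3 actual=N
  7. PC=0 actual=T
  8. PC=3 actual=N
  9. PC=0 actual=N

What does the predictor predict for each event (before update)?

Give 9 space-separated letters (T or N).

Answer: N N T N T T T T T

Derivation:
Ev 1: PC=0 idx=0 pred=N actual=T -> ctr[0]=2
Ev 2: PC=3 idx=3 pred=N actual=T -> ctr[3]=2
Ev 3: PC=3 idx=3 pred=T actual=N -> ctr[3]=1
Ev 4: PC=3 idx=3 pred=N actual=T -> ctr[3]=2
Ev 5: PC=3 idx=3 pred=T actual=T -> ctr[3]=3
Ev 6: PC=3 idx=3 pred=T actual=N -> ctr[3]=2
Ev 7: PC=0 idx=0 pred=T actual=T -> ctr[0]=3
Ev 8: PC=3 idx=3 pred=T actual=N -> ctr[3]=1
Ev 9: PC=0 idx=0 pred=T actual=N -> ctr[0]=2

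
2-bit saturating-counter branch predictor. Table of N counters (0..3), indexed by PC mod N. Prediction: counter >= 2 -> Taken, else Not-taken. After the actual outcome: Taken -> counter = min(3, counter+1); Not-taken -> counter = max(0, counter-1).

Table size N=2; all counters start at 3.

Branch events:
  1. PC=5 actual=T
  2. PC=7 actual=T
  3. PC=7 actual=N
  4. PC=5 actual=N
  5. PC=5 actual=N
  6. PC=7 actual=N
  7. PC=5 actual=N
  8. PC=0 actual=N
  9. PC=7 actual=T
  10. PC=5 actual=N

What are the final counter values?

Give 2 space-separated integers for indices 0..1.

Ev 1: PC=5 idx=1 pred=T actual=T -> ctr[1]=3
Ev 2: PC=7 idx=1 pred=T actual=T -> ctr[1]=3
Ev 3: PC=7 idx=1 pred=T actual=N -> ctr[1]=2
Ev 4: PC=5 idx=1 pred=T actual=N -> ctr[1]=1
Ev 5: PC=5 idx=1 pred=N actual=N -> ctr[1]=0
Ev 6: PC=7 idx=1 pred=N actual=N -> ctr[1]=0
Ev 7: PC=5 idx=1 pred=N actual=N -> ctr[1]=0
Ev 8: PC=0 idx=0 pred=T actual=N -> ctr[0]=2
Ev 9: PC=7 idx=1 pred=N actual=T -> ctr[1]=1
Ev 10: PC=5 idx=1 pred=N actual=N -> ctr[1]=0

Answer: 2 0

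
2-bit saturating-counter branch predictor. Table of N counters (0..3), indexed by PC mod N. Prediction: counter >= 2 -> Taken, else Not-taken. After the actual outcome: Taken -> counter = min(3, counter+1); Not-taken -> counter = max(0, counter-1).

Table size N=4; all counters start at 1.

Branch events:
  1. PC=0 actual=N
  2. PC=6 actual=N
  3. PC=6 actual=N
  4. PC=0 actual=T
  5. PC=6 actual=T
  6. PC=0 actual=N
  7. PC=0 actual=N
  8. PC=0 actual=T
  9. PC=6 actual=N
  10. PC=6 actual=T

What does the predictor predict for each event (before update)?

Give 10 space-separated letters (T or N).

Answer: N N N N N N N N N N

Derivation:
Ev 1: PC=0 idx=0 pred=N actual=N -> ctr[0]=0
Ev 2: PC=6 idx=2 pred=N actual=N -> ctr[2]=0
Ev 3: PC=6 idx=2 pred=N actual=N -> ctr[2]=0
Ev 4: PC=0 idx=0 pred=N actual=T -> ctr[0]=1
Ev 5: PC=6 idx=2 pred=N actual=T -> ctr[2]=1
Ev 6: PC=0 idx=0 pred=N actual=N -> ctr[0]=0
Ev 7: PC=0 idx=0 pred=N actual=N -> ctr[0]=0
Ev 8: PC=0 idx=0 pred=N actual=T -> ctr[0]=1
Ev 9: PC=6 idx=2 pred=N actual=N -> ctr[2]=0
Ev 10: PC=6 idx=2 pred=N actual=T -> ctr[2]=1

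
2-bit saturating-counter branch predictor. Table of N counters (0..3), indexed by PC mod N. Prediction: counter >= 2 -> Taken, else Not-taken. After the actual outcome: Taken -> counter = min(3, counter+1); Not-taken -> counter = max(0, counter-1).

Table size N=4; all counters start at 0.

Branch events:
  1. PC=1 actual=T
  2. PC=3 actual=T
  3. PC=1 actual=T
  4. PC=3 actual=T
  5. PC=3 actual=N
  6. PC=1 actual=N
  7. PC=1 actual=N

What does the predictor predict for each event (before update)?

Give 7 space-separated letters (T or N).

Ev 1: PC=1 idx=1 pred=N actual=T -> ctr[1]=1
Ev 2: PC=3 idx=3 pred=N actual=T -> ctr[3]=1
Ev 3: PC=1 idx=1 pred=N actual=T -> ctr[1]=2
Ev 4: PC=3 idx=3 pred=N actual=T -> ctr[3]=2
Ev 5: PC=3 idx=3 pred=T actual=N -> ctr[3]=1
Ev 6: PC=1 idx=1 pred=T actual=N -> ctr[1]=1
Ev 7: PC=1 idx=1 pred=N actual=N -> ctr[1]=0

Answer: N N N N T T N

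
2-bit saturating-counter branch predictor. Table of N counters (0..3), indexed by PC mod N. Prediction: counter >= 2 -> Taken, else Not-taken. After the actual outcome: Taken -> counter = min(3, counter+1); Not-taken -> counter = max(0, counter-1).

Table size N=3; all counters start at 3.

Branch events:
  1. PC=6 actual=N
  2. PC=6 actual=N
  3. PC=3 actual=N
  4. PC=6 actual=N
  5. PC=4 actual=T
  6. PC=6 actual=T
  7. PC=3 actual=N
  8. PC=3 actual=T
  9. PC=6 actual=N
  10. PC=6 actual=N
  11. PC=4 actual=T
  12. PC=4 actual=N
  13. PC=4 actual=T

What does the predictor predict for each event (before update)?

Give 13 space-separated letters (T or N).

Answer: T T N N T N N N N N T T T

Derivation:
Ev 1: PC=6 idx=0 pred=T actual=N -> ctr[0]=2
Ev 2: PC=6 idx=0 pred=T actual=N -> ctr[0]=1
Ev 3: PC=3 idx=0 pred=N actual=N -> ctr[0]=0
Ev 4: PC=6 idx=0 pred=N actual=N -> ctr[0]=0
Ev 5: PC=4 idx=1 pred=T actual=T -> ctr[1]=3
Ev 6: PC=6 idx=0 pred=N actual=T -> ctr[0]=1
Ev 7: PC=3 idx=0 pred=N actual=N -> ctr[0]=0
Ev 8: PC=3 idx=0 pred=N actual=T -> ctr[0]=1
Ev 9: PC=6 idx=0 pred=N actual=N -> ctr[0]=0
Ev 10: PC=6 idx=0 pred=N actual=N -> ctr[0]=0
Ev 11: PC=4 idx=1 pred=T actual=T -> ctr[1]=3
Ev 12: PC=4 idx=1 pred=T actual=N -> ctr[1]=2
Ev 13: PC=4 idx=1 pred=T actual=T -> ctr[1]=3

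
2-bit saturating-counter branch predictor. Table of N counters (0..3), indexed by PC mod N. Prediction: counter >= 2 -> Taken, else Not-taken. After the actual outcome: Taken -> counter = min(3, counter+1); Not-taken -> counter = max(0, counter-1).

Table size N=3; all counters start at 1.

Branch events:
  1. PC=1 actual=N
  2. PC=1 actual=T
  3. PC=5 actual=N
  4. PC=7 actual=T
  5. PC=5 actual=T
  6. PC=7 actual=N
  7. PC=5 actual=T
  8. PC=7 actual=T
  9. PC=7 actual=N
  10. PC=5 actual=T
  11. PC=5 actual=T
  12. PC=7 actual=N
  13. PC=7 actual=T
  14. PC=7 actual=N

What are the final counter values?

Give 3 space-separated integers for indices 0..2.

Ev 1: PC=1 idx=1 pred=N actual=N -> ctr[1]=0
Ev 2: PC=1 idx=1 pred=N actual=T -> ctr[1]=1
Ev 3: PC=5 idx=2 pred=N actual=N -> ctr[2]=0
Ev 4: PC=7 idx=1 pred=N actual=T -> ctr[1]=2
Ev 5: PC=5 idx=2 pred=N actual=T -> ctr[2]=1
Ev 6: PC=7 idx=1 pred=T actual=N -> ctr[1]=1
Ev 7: PC=5 idx=2 pred=N actual=T -> ctr[2]=2
Ev 8: PC=7 idx=1 pred=N actual=T -> ctr[1]=2
Ev 9: PC=7 idx=1 pred=T actual=N -> ctr[1]=1
Ev 10: PC=5 idx=2 pred=T actual=T -> ctr[2]=3
Ev 11: PC=5 idx=2 pred=T actual=T -> ctr[2]=3
Ev 12: PC=7 idx=1 pred=N actual=N -> ctr[1]=0
Ev 13: PC=7 idx=1 pred=N actual=T -> ctr[1]=1
Ev 14: PC=7 idx=1 pred=N actual=N -> ctr[1]=0

Answer: 1 0 3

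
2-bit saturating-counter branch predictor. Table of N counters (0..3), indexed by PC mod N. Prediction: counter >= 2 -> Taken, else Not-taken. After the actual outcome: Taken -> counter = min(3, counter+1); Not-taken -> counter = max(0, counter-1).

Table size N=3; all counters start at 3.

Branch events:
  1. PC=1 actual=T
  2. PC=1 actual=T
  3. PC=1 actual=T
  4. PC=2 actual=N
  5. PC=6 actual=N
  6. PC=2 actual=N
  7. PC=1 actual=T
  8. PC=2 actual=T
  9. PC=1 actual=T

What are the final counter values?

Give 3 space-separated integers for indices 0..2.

Answer: 2 3 2

Derivation:
Ev 1: PC=1 idx=1 pred=T actual=T -> ctr[1]=3
Ev 2: PC=1 idx=1 pred=T actual=T -> ctr[1]=3
Ev 3: PC=1 idx=1 pred=T actual=T -> ctr[1]=3
Ev 4: PC=2 idx=2 pred=T actual=N -> ctr[2]=2
Ev 5: PC=6 idx=0 pred=T actual=N -> ctr[0]=2
Ev 6: PC=2 idx=2 pred=T actual=N -> ctr[2]=1
Ev 7: PC=1 idx=1 pred=T actual=T -> ctr[1]=3
Ev 8: PC=2 idx=2 pred=N actual=T -> ctr[2]=2
Ev 9: PC=1 idx=1 pred=T actual=T -> ctr[1]=3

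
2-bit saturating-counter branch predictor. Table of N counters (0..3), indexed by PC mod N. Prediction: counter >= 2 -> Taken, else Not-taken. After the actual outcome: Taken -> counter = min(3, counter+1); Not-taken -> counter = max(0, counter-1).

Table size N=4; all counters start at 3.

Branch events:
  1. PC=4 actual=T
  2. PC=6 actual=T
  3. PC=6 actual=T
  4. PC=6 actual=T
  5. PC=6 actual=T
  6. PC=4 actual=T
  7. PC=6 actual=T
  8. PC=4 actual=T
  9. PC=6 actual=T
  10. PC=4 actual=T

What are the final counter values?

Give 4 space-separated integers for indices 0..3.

Answer: 3 3 3 3

Derivation:
Ev 1: PC=4 idx=0 pred=T actual=T -> ctr[0]=3
Ev 2: PC=6 idx=2 pred=T actual=T -> ctr[2]=3
Ev 3: PC=6 idx=2 pred=T actual=T -> ctr[2]=3
Ev 4: PC=6 idx=2 pred=T actual=T -> ctr[2]=3
Ev 5: PC=6 idx=2 pred=T actual=T -> ctr[2]=3
Ev 6: PC=4 idx=0 pred=T actual=T -> ctr[0]=3
Ev 7: PC=6 idx=2 pred=T actual=T -> ctr[2]=3
Ev 8: PC=4 idx=0 pred=T actual=T -> ctr[0]=3
Ev 9: PC=6 idx=2 pred=T actual=T -> ctr[2]=3
Ev 10: PC=4 idx=0 pred=T actual=T -> ctr[0]=3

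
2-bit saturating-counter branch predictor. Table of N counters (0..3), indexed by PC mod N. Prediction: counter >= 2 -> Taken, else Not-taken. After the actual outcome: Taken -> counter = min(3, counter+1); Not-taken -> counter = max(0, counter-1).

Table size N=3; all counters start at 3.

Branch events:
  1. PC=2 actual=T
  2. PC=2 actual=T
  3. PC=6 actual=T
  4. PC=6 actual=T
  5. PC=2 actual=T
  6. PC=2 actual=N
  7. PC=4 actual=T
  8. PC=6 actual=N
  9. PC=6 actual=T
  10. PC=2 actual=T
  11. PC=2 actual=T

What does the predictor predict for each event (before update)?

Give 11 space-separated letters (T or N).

Ev 1: PC=2 idx=2 pred=T actual=T -> ctr[2]=3
Ev 2: PC=2 idx=2 pred=T actual=T -> ctr[2]=3
Ev 3: PC=6 idx=0 pred=T actual=T -> ctr[0]=3
Ev 4: PC=6 idx=0 pred=T actual=T -> ctr[0]=3
Ev 5: PC=2 idx=2 pred=T actual=T -> ctr[2]=3
Ev 6: PC=2 idx=2 pred=T actual=N -> ctr[2]=2
Ev 7: PC=4 idx=1 pred=T actual=T -> ctr[1]=3
Ev 8: PC=6 idx=0 pred=T actual=N -> ctr[0]=2
Ev 9: PC=6 idx=0 pred=T actual=T -> ctr[0]=3
Ev 10: PC=2 idx=2 pred=T actual=T -> ctr[2]=3
Ev 11: PC=2 idx=2 pred=T actual=T -> ctr[2]=3

Answer: T T T T T T T T T T T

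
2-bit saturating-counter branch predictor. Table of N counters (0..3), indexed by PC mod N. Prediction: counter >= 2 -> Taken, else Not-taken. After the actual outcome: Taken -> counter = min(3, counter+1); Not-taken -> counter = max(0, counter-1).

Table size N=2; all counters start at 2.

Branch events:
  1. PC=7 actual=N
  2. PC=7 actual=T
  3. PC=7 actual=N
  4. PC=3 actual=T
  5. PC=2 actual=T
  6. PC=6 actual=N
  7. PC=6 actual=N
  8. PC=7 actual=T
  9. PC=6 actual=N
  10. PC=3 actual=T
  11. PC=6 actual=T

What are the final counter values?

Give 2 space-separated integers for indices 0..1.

Answer: 1 3

Derivation:
Ev 1: PC=7 idx=1 pred=T actual=N -> ctr[1]=1
Ev 2: PC=7 idx=1 pred=N actual=T -> ctr[1]=2
Ev 3: PC=7 idx=1 pred=T actual=N -> ctr[1]=1
Ev 4: PC=3 idx=1 pred=N actual=T -> ctr[1]=2
Ev 5: PC=2 idx=0 pred=T actual=T -> ctr[0]=3
Ev 6: PC=6 idx=0 pred=T actual=N -> ctr[0]=2
Ev 7: PC=6 idx=0 pred=T actual=N -> ctr[0]=1
Ev 8: PC=7 idx=1 pred=T actual=T -> ctr[1]=3
Ev 9: PC=6 idx=0 pred=N actual=N -> ctr[0]=0
Ev 10: PC=3 idx=1 pred=T actual=T -> ctr[1]=3
Ev 11: PC=6 idx=0 pred=N actual=T -> ctr[0]=1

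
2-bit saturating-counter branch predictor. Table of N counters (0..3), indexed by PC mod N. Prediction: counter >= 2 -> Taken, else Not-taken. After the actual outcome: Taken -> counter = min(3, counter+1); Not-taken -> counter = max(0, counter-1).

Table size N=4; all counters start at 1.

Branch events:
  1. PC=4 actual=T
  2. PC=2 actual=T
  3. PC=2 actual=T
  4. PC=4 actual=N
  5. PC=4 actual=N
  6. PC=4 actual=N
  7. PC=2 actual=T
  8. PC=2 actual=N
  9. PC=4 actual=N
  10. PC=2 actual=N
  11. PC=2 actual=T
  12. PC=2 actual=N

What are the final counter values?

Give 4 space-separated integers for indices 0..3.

Answer: 0 1 1 1

Derivation:
Ev 1: PC=4 idx=0 pred=N actual=T -> ctr[0]=2
Ev 2: PC=2 idx=2 pred=N actual=T -> ctr[2]=2
Ev 3: PC=2 idx=2 pred=T actual=T -> ctr[2]=3
Ev 4: PC=4 idx=0 pred=T actual=N -> ctr[0]=1
Ev 5: PC=4 idx=0 pred=N actual=N -> ctr[0]=0
Ev 6: PC=4 idx=0 pred=N actual=N -> ctr[0]=0
Ev 7: PC=2 idx=2 pred=T actual=T -> ctr[2]=3
Ev 8: PC=2 idx=2 pred=T actual=N -> ctr[2]=2
Ev 9: PC=4 idx=0 pred=N actual=N -> ctr[0]=0
Ev 10: PC=2 idx=2 pred=T actual=N -> ctr[2]=1
Ev 11: PC=2 idx=2 pred=N actual=T -> ctr[2]=2
Ev 12: PC=2 idx=2 pred=T actual=N -> ctr[2]=1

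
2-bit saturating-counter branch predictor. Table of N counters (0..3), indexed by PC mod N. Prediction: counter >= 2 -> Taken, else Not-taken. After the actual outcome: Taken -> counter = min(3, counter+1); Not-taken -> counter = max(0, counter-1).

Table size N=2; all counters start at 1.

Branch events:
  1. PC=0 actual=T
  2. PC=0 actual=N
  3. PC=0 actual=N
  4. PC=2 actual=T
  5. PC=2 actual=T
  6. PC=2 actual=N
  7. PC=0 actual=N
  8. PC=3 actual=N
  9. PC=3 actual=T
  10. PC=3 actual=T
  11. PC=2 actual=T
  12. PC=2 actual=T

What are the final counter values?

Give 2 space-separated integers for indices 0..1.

Answer: 2 2

Derivation:
Ev 1: PC=0 idx=0 pred=N actual=T -> ctr[0]=2
Ev 2: PC=0 idx=0 pred=T actual=N -> ctr[0]=1
Ev 3: PC=0 idx=0 pred=N actual=N -> ctr[0]=0
Ev 4: PC=2 idx=0 pred=N actual=T -> ctr[0]=1
Ev 5: PC=2 idx=0 pred=N actual=T -> ctr[0]=2
Ev 6: PC=2 idx=0 pred=T actual=N -> ctr[0]=1
Ev 7: PC=0 idx=0 pred=N actual=N -> ctr[0]=0
Ev 8: PC=3 idx=1 pred=N actual=N -> ctr[1]=0
Ev 9: PC=3 idx=1 pred=N actual=T -> ctr[1]=1
Ev 10: PC=3 idx=1 pred=N actual=T -> ctr[1]=2
Ev 11: PC=2 idx=0 pred=N actual=T -> ctr[0]=1
Ev 12: PC=2 idx=0 pred=N actual=T -> ctr[0]=2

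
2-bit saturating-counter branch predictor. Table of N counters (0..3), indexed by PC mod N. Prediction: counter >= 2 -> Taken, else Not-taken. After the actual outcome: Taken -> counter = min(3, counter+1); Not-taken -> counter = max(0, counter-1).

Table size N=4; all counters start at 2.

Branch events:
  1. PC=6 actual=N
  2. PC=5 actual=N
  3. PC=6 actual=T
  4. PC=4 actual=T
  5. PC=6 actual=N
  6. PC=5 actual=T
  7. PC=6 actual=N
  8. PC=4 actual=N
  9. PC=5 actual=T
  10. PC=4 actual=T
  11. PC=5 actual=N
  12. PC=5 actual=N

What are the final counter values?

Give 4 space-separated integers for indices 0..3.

Ev 1: PC=6 idx=2 pred=T actual=N -> ctr[2]=1
Ev 2: PC=5 idx=1 pred=T actual=N -> ctr[1]=1
Ev 3: PC=6 idx=2 pred=N actual=T -> ctr[2]=2
Ev 4: PC=4 idx=0 pred=T actual=T -> ctr[0]=3
Ev 5: PC=6 idx=2 pred=T actual=N -> ctr[2]=1
Ev 6: PC=5 idx=1 pred=N actual=T -> ctr[1]=2
Ev 7: PC=6 idx=2 pred=N actual=N -> ctr[2]=0
Ev 8: PC=4 idx=0 pred=T actual=N -> ctr[0]=2
Ev 9: PC=5 idx=1 pred=T actual=T -> ctr[1]=3
Ev 10: PC=4 idx=0 pred=T actual=T -> ctr[0]=3
Ev 11: PC=5 idx=1 pred=T actual=N -> ctr[1]=2
Ev 12: PC=5 idx=1 pred=T actual=N -> ctr[1]=1

Answer: 3 1 0 2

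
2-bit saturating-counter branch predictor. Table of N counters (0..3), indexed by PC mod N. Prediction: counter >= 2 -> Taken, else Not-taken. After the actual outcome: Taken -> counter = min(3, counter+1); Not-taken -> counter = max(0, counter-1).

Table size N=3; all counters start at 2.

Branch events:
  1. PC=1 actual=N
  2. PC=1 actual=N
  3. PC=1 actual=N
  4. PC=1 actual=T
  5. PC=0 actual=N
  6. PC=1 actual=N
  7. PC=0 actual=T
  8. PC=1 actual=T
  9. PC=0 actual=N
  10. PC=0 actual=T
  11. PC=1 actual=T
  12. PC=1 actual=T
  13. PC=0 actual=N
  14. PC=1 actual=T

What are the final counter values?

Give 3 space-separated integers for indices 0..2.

Ev 1: PC=1 idx=1 pred=T actual=N -> ctr[1]=1
Ev 2: PC=1 idx=1 pred=N actual=N -> ctr[1]=0
Ev 3: PC=1 idx=1 pred=N actual=N -> ctr[1]=0
Ev 4: PC=1 idx=1 pred=N actual=T -> ctr[1]=1
Ev 5: PC=0 idx=0 pred=T actual=N -> ctr[0]=1
Ev 6: PC=1 idx=1 pred=N actual=N -> ctr[1]=0
Ev 7: PC=0 idx=0 pred=N actual=T -> ctr[0]=2
Ev 8: PC=1 idx=1 pred=N actual=T -> ctr[1]=1
Ev 9: PC=0 idx=0 pred=T actual=N -> ctr[0]=1
Ev 10: PC=0 idx=0 pred=N actual=T -> ctr[0]=2
Ev 11: PC=1 idx=1 pred=N actual=T -> ctr[1]=2
Ev 12: PC=1 idx=1 pred=T actual=T -> ctr[1]=3
Ev 13: PC=0 idx=0 pred=T actual=N -> ctr[0]=1
Ev 14: PC=1 idx=1 pred=T actual=T -> ctr[1]=3

Answer: 1 3 2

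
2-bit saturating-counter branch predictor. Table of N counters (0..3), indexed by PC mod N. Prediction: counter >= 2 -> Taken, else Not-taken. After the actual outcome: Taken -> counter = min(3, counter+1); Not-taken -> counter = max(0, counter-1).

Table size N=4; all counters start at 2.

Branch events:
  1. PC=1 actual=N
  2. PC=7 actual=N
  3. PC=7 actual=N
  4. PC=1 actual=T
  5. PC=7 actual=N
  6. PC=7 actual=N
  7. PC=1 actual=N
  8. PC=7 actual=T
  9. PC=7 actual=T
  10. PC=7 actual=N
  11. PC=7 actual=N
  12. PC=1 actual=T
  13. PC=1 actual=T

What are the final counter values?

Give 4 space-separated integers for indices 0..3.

Answer: 2 3 2 0

Derivation:
Ev 1: PC=1 idx=1 pred=T actual=N -> ctr[1]=1
Ev 2: PC=7 idx=3 pred=T actual=N -> ctr[3]=1
Ev 3: PC=7 idx=3 pred=N actual=N -> ctr[3]=0
Ev 4: PC=1 idx=1 pred=N actual=T -> ctr[1]=2
Ev 5: PC=7 idx=3 pred=N actual=N -> ctr[3]=0
Ev 6: PC=7 idx=3 pred=N actual=N -> ctr[3]=0
Ev 7: PC=1 idx=1 pred=T actual=N -> ctr[1]=1
Ev 8: PC=7 idx=3 pred=N actual=T -> ctr[3]=1
Ev 9: PC=7 idx=3 pred=N actual=T -> ctr[3]=2
Ev 10: PC=7 idx=3 pred=T actual=N -> ctr[3]=1
Ev 11: PC=7 idx=3 pred=N actual=N -> ctr[3]=0
Ev 12: PC=1 idx=1 pred=N actual=T -> ctr[1]=2
Ev 13: PC=1 idx=1 pred=T actual=T -> ctr[1]=3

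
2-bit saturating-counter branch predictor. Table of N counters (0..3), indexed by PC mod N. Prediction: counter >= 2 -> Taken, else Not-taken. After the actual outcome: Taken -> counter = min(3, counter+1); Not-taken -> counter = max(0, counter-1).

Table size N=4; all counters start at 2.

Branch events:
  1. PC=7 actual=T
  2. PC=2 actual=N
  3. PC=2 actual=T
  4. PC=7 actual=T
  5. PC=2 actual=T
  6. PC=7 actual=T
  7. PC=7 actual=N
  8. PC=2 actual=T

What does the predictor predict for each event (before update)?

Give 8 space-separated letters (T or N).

Answer: T T N T T T T T

Derivation:
Ev 1: PC=7 idx=3 pred=T actual=T -> ctr[3]=3
Ev 2: PC=2 idx=2 pred=T actual=N -> ctr[2]=1
Ev 3: PC=2 idx=2 pred=N actual=T -> ctr[2]=2
Ev 4: PC=7 idx=3 pred=T actual=T -> ctr[3]=3
Ev 5: PC=2 idx=2 pred=T actual=T -> ctr[2]=3
Ev 6: PC=7 idx=3 pred=T actual=T -> ctr[3]=3
Ev 7: PC=7 idx=3 pred=T actual=N -> ctr[3]=2
Ev 8: PC=2 idx=2 pred=T actual=T -> ctr[2]=3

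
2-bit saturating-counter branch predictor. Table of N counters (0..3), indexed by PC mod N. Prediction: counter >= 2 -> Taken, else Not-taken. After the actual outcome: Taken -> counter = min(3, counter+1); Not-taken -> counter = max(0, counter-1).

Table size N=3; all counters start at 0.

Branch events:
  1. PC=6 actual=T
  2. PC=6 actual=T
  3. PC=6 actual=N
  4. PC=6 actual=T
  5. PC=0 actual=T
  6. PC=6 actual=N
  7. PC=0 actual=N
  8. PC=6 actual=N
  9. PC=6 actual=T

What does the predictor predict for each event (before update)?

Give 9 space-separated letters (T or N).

Ev 1: PC=6 idx=0 pred=N actual=T -> ctr[0]=1
Ev 2: PC=6 idx=0 pred=N actual=T -> ctr[0]=2
Ev 3: PC=6 idx=0 pred=T actual=N -> ctr[0]=1
Ev 4: PC=6 idx=0 pred=N actual=T -> ctr[0]=2
Ev 5: PC=0 idx=0 pred=T actual=T -> ctr[0]=3
Ev 6: PC=6 idx=0 pred=T actual=N -> ctr[0]=2
Ev 7: PC=0 idx=0 pred=T actual=N -> ctr[0]=1
Ev 8: PC=6 idx=0 pred=N actual=N -> ctr[0]=0
Ev 9: PC=6 idx=0 pred=N actual=T -> ctr[0]=1

Answer: N N T N T T T N N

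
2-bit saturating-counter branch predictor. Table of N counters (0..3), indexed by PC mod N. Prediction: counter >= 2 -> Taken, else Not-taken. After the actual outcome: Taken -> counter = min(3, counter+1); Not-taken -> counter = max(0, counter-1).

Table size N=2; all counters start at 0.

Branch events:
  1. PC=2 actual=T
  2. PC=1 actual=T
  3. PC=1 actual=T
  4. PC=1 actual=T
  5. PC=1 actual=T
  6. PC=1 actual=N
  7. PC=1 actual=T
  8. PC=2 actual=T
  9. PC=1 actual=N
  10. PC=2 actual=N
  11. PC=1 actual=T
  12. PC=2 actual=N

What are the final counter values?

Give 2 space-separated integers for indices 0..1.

Ev 1: PC=2 idx=0 pred=N actual=T -> ctr[0]=1
Ev 2: PC=1 idx=1 pred=N actual=T -> ctr[1]=1
Ev 3: PC=1 idx=1 pred=N actual=T -> ctr[1]=2
Ev 4: PC=1 idx=1 pred=T actual=T -> ctr[1]=3
Ev 5: PC=1 idx=1 pred=T actual=T -> ctr[1]=3
Ev 6: PC=1 idx=1 pred=T actual=N -> ctr[1]=2
Ev 7: PC=1 idx=1 pred=T actual=T -> ctr[1]=3
Ev 8: PC=2 idx=0 pred=N actual=T -> ctr[0]=2
Ev 9: PC=1 idx=1 pred=T actual=N -> ctr[1]=2
Ev 10: PC=2 idx=0 pred=T actual=N -> ctr[0]=1
Ev 11: PC=1 idx=1 pred=T actual=T -> ctr[1]=3
Ev 12: PC=2 idx=0 pred=N actual=N -> ctr[0]=0

Answer: 0 3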